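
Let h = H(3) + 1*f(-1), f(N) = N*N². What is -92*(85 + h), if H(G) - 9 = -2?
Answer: -8372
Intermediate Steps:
f(N) = N³
H(G) = 7 (H(G) = 9 - 2 = 7)
h = 6 (h = 7 + 1*(-1)³ = 7 + 1*(-1) = 7 - 1 = 6)
-92*(85 + h) = -92*(85 + 6) = -92*91 = -8372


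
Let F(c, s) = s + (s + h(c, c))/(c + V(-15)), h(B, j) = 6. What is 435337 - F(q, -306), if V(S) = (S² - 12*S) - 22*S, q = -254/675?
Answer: 216022932553/495871 ≈ 4.3564e+5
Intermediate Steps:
q = -254/675 (q = -254*1/675 = -254/675 ≈ -0.37630)
V(S) = S² - 34*S
F(c, s) = s + (6 + s)/(735 + c) (F(c, s) = s + (s + 6)/(c - 15*(-34 - 15)) = s + (6 + s)/(c - 15*(-49)) = s + (6 + s)/(c + 735) = s + (6 + s)/(735 + c))
435337 - F(q, -306) = 435337 - (6 + 736*(-306) - 254/675*(-306))/(735 - 254/675) = 435337 - (6 - 225216 + 8636/75)/495871/675 = 435337 - 675*(-16882114)/(495871*75) = 435337 - 1*(-151939026/495871) = 435337 + 151939026/495871 = 216022932553/495871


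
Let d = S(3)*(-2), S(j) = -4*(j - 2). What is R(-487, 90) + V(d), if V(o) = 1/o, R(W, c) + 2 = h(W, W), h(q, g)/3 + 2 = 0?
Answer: -63/8 ≈ -7.8750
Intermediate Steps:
h(q, g) = -6 (h(q, g) = -6 + 3*0 = -6 + 0 = -6)
S(j) = 8 - 4*j (S(j) = -4*(-2 + j) = 8 - 4*j)
R(W, c) = -8 (R(W, c) = -2 - 6 = -8)
d = 8 (d = (8 - 4*3)*(-2) = (8 - 12)*(-2) = -4*(-2) = 8)
R(-487, 90) + V(d) = -8 + 1/8 = -8 + ⅛ = -63/8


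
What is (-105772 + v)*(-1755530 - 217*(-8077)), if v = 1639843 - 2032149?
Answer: 1405078038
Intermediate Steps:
v = -392306
(-105772 + v)*(-1755530 - 217*(-8077)) = (-105772 - 392306)*(-1755530 - 217*(-8077)) = -498078*(-1755530 + 1752709) = -498078*(-2821) = 1405078038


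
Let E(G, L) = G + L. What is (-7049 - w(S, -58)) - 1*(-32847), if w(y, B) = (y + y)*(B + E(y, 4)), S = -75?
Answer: 6448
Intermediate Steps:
w(y, B) = 2*y*(4 + B + y) (w(y, B) = (y + y)*(B + (y + 4)) = (2*y)*(B + (4 + y)) = (2*y)*(4 + B + y) = 2*y*(4 + B + y))
(-7049 - w(S, -58)) - 1*(-32847) = (-7049 - 2*(-75)*(4 - 58 - 75)) - 1*(-32847) = (-7049 - 2*(-75)*(-129)) + 32847 = (-7049 - 1*19350) + 32847 = (-7049 - 19350) + 32847 = -26399 + 32847 = 6448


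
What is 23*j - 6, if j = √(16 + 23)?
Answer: -6 + 23*√39 ≈ 137.64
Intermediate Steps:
j = √39 ≈ 6.2450
23*j - 6 = 23*√39 - 6 = -6 + 23*√39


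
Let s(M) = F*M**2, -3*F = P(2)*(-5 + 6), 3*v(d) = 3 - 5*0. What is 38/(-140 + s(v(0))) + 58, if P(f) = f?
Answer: 12181/211 ≈ 57.730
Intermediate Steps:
v(d) = 1 (v(d) = (3 - 5*0)/3 = (3 + 0)/3 = (1/3)*3 = 1)
F = -2/3 (F = -2*(-5 + 6)/3 = -2/3 ≈ -0.66667)
s(M) = -2*M**2/3
38/(-140 + s(v(0))) + 58 = 38/(-140 - 2/3*1**2) + 58 = 38/(-140 - 2/3*1) + 58 = 38/(-140 - 2/3) + 58 = 38/(-422/3) + 58 = 38*(-3/422) + 58 = -57/211 + 58 = 12181/211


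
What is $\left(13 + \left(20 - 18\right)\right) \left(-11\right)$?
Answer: $-165$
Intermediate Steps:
$\left(13 + \left(20 - 18\right)\right) \left(-11\right) = \left(13 + 2\right) \left(-11\right) = 15 \left(-11\right) = -165$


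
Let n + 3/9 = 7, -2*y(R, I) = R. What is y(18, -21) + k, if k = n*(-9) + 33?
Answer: -36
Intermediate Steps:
y(R, I) = -R/2
n = 20/3 (n = -⅓ + 7 = 20/3 ≈ 6.6667)
k = -27 (k = (20/3)*(-9) + 33 = -60 + 33 = -27)
y(18, -21) + k = -½*18 - 27 = -9 - 27 = -36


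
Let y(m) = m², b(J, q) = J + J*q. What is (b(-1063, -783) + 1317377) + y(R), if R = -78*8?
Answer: 2538019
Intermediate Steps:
R = -624
(b(-1063, -783) + 1317377) + y(R) = (-1063*(1 - 783) + 1317377) + (-624)² = (-1063*(-782) + 1317377) + 389376 = (831266 + 1317377) + 389376 = 2148643 + 389376 = 2538019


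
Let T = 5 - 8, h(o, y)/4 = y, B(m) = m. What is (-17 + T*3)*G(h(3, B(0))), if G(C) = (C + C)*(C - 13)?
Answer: 0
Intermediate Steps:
h(o, y) = 4*y
T = -3
G(C) = 2*C*(-13 + C) (G(C) = (2*C)*(-13 + C) = 2*C*(-13 + C))
(-17 + T*3)*G(h(3, B(0))) = (-17 - 3*3)*(2*(4*0)*(-13 + 4*0)) = (-17 - 9)*(2*0*(-13 + 0)) = -52*0*(-13) = -26*0 = 0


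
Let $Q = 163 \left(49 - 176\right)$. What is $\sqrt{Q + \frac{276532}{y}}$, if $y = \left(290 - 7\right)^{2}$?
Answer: $\frac{3 i \sqrt{184182873}}{283} \approx 143.87 i$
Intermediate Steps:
$Q = -20701$ ($Q = 163 \left(-127\right) = -20701$)
$y = 80089$ ($y = 283^{2} = 80089$)
$\sqrt{Q + \frac{276532}{y}} = \sqrt{-20701 + \frac{276532}{80089}} = \sqrt{- \frac{1657645857}{80089}} = \frac{3 i \sqrt{184182873}}{283}$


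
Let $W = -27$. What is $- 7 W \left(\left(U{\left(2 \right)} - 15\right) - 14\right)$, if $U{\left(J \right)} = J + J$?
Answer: $-4725$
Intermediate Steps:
$U{\left(J \right)} = 2 J$
$- 7 W \left(\left(U{\left(2 \right)} - 15\right) - 14\right) = \left(-7\right) \left(-27\right) \left(\left(2 \cdot 2 - 15\right) - 14\right) = 189 \left(\left(4 - 15\right) - 14\right) = 189 \left(-11 - 14\right) = 189 \left(-25\right) = -4725$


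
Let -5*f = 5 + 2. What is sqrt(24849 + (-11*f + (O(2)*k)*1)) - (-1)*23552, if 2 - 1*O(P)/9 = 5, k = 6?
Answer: 23552 + 2*sqrt(154390)/5 ≈ 23709.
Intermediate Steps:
f = -7/5 (f = -(5 + 2)/5 = -1/5*7 = -7/5 ≈ -1.4000)
O(P) = -27 (O(P) = 18 - 9*5 = 18 - 45 = -27)
sqrt(24849 + (-11*f + (O(2)*k)*1)) - (-1)*23552 = sqrt(24849 + (-11*(-7/5) - 27*6*1)) - (-1)*23552 = sqrt(24849 + (77/5 - 162*1)) - 1*(-23552) = sqrt(24849 + (77/5 - 162)) + 23552 = sqrt(24849 - 733/5) + 23552 = sqrt(123512/5) + 23552 = 2*sqrt(154390)/5 + 23552 = 23552 + 2*sqrt(154390)/5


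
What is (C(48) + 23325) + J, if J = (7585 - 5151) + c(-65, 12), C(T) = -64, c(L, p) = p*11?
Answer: 25827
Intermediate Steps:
c(L, p) = 11*p
J = 2566 (J = (7585 - 5151) + 11*12 = 2434 + 132 = 2566)
(C(48) + 23325) + J = (-64 + 23325) + 2566 = 23261 + 2566 = 25827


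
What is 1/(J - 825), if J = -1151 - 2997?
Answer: -1/4973 ≈ -0.00020109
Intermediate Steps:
J = -4148
1/(J - 825) = 1/(-4148 - 825) = 1/(-4973) = -1/4973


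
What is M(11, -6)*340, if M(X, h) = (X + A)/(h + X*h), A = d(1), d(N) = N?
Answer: -170/3 ≈ -56.667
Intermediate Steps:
A = 1
M(X, h) = (1 + X)/(h + X*h) (M(X, h) = (X + 1)/(h + X*h) = (1 + X)/(h + X*h))
M(11, -6)*340 = 340/(-6) = -⅙*340 = -170/3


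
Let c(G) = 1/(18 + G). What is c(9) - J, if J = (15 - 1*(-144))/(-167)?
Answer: 4460/4509 ≈ 0.98913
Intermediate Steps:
J = -159/167 (J = (15 + 144)*(-1/167) = 159*(-1/167) = -159/167 ≈ -0.95210)
c(9) - J = 1/(18 + 9) - 1*(-159/167) = 1/27 + 159/167 = 4460/4509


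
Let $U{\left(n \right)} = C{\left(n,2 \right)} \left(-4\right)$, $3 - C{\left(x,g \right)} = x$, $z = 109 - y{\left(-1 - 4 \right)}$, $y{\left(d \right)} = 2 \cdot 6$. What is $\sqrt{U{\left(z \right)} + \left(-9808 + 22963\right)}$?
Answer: $\sqrt{13531} \approx 116.32$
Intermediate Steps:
$y{\left(d \right)} = 12$
$z = 97$ ($z = 109 - 12 = 97$)
$C{\left(x,g \right)} = 3 - x$
$U{\left(n \right)} = -12 + 4 n$ ($U{\left(n \right)} = \left(3 - n\right) \left(-4\right) = -12 + 4 n$)
$\sqrt{U{\left(z \right)} + \left(-9808 + 22963\right)} = \sqrt{\left(-12 + 4 \cdot 97\right) + \left(-9808 + 22963\right)} = \sqrt{\left(-12 + 388\right) + 13155} = \sqrt{376 + 13155} = \sqrt{13531}$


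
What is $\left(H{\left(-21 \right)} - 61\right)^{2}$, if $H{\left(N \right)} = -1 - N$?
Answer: $1681$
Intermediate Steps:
$\left(H{\left(-21 \right)} - 61\right)^{2} = \left(\left(-1 - -21\right) - 61\right)^{2} = \left(\left(-1 + 21\right) - 61\right)^{2} = \left(20 - 61\right)^{2} = \left(-41\right)^{2} = 1681$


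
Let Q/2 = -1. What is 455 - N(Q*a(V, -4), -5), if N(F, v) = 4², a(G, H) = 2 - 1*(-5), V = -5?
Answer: 439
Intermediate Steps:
Q = -2 (Q = 2*(-1) = -2)
a(G, H) = 7 (a(G, H) = 2 + 5 = 7)
N(F, v) = 16
455 - N(Q*a(V, -4), -5) = 455 - 1*16 = 455 - 16 = 439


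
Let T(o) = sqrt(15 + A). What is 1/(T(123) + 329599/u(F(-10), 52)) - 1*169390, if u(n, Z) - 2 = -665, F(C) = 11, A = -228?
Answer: -18417627379495357/108729128998 - 439569*I*sqrt(213)/108729128998 ≈ -1.6939e+5 - 5.9003e-5*I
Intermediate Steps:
u(n, Z) = -663 (u(n, Z) = 2 - 665 = -663)
T(o) = I*sqrt(213) (T(o) = sqrt(15 - 228) = sqrt(-213) = I*sqrt(213))
1/(T(123) + 329599/u(F(-10), 52)) - 1*169390 = 1/(I*sqrt(213) + 329599/(-663)) - 1*169390 = 1/(I*sqrt(213) + 329599*(-1/663)) - 169390 = 1/(I*sqrt(213) - 329599/663) - 169390 = 1/(-329599/663 + I*sqrt(213)) - 169390 = -169390 + 1/(-329599/663 + I*sqrt(213))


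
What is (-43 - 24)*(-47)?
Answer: 3149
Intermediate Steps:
(-43 - 24)*(-47) = -67*(-47) = 3149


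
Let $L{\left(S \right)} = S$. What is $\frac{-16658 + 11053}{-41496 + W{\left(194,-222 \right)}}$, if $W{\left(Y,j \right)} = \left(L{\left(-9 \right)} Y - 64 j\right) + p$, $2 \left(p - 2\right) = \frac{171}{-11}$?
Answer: $\frac{1298}{6725} \approx 0.19301$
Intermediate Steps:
$p = - \frac{127}{22}$ ($p = 2 + \frac{171 \frac{1}{-11}}{2} = 2 + \frac{171 \left(- \frac{1}{11}\right)}{2} = 2 + \frac{1}{2} \left(- \frac{171}{11}\right) = 2 - \frac{171}{22} = - \frac{127}{22} \approx -5.7727$)
$W{\left(Y,j \right)} = - \frac{127}{22} - 64 j - 9 Y$ ($W{\left(Y,j \right)} = \left(- 9 Y - 64 j\right) - \frac{127}{22} = \left(- 64 j - 9 Y\right) - \frac{127}{22} = - \frac{127}{22} - 64 j - 9 Y$)
$\frac{-16658 + 11053}{-41496 + W{\left(194,-222 \right)}} = \frac{-16658 + 11053}{-41496 - - \frac{274037}{22}} = - \frac{5605}{-41496 - - \frac{274037}{22}} = - \frac{5605}{-41496 + \frac{274037}{22}} = - \frac{5605}{- \frac{638875}{22}} = \left(-5605\right) \left(- \frac{22}{638875}\right) = \frac{1298}{6725}$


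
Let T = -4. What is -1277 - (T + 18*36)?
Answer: -1921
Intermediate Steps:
-1277 - (T + 18*36) = -1277 - (-4 + 18*36) = -1277 - (-4 + 648) = -1277 - 1*644 = -1277 - 644 = -1921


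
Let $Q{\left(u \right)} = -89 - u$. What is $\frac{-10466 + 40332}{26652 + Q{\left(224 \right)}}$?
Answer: $\frac{29866}{26339} \approx 1.1339$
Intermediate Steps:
$\frac{-10466 + 40332}{26652 + Q{\left(224 \right)}} = \frac{-10466 + 40332}{26652 - 313} = \frac{29866}{26652 - 313} = \frac{29866}{26339}$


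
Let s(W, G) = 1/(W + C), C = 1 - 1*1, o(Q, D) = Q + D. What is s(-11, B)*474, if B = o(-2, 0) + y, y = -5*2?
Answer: -474/11 ≈ -43.091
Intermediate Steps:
o(Q, D) = D + Q
C = 0 (C = 1 - 1 = 0)
y = -10
B = -12 (B = (0 - 2) - 10 = -2 - 10 = -12)
s(W, G) = 1/W (s(W, G) = 1/(W + 0) = 1/W)
s(-11, B)*474 = 474/(-11) = -1/11*474 = -474/11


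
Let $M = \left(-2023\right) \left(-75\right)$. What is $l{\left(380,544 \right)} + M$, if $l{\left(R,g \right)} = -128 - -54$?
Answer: $151651$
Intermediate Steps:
$M = 151725$
$l{\left(R,g \right)} = -74$ ($l{\left(R,g \right)} = -128 + 54 = -74$)
$l{\left(380,544 \right)} + M = -74 + 151725 = 151651$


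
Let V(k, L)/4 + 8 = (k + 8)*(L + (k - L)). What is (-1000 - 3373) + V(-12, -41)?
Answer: -4213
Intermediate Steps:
V(k, L) = -32 + 4*k*(8 + k) (V(k, L) = -32 + 4*((k + 8)*(L + (k - L))) = -32 + 4*((8 + k)*k) = -32 + 4*(k*(8 + k)) = -32 + 4*k*(8 + k))
(-1000 - 3373) + V(-12, -41) = (-1000 - 3373) + (-32 + 4*(-12)² + 32*(-12)) = -4373 + (-32 + 4*144 - 384) = -4373 + (-32 + 576 - 384) = -4373 + 160 = -4213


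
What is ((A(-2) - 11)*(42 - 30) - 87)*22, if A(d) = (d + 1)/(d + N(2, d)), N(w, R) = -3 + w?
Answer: -4730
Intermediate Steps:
A(d) = (1 + d)/(-1 + d) (A(d) = (d + 1)/(d + (-3 + 2)) = (1 + d)/(d - 1) = (1 + d)/(-1 + d))
((A(-2) - 11)*(42 - 30) - 87)*22 = (((1 - 2)/(-1 - 2) - 11)*(42 - 30) - 87)*22 = ((-1/(-3) - 11)*12 - 87)*22 = ((-⅓*(-1) - 11)*12 - 87)*22 = ((⅓ - 11)*12 - 87)*22 = (-32/3*12 - 87)*22 = (-128 - 87)*22 = -215*22 = -4730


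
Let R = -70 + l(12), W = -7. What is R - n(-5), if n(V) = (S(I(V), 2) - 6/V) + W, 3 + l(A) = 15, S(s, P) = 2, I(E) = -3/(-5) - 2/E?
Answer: -271/5 ≈ -54.200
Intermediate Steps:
I(E) = 3/5 - 2/E (I(E) = -3*(-1/5) - 2/E = 3/5 - 2/E)
l(A) = 12 (l(A) = -3 + 15 = 12)
n(V) = -5 - 6/V (n(V) = (2 - 6/V) - 7 = -5 - 6/V)
R = -58 (R = -70 + 12 = -58)
R - n(-5) = -58 - (-5 - 6/(-5)) = -58 - (-5 - 6*(-1/5)) = -58 - (-5 + 6/5) = -58 - 1*(-19/5) = -58 + 19/5 = -271/5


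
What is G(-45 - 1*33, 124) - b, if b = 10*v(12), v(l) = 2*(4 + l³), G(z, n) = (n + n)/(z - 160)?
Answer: -4122284/119 ≈ -34641.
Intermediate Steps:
G(z, n) = 2*n/(-160 + z) (G(z, n) = (2*n)/(-160 + z) = 2*n/(-160 + z))
v(l) = 8 + 2*l³
b = 34640 (b = 10*(8 + 2*12³) = 10*(8 + 2*1728) = 10*(8 + 3456) = 10*3464 = 34640)
G(-45 - 1*33, 124) - b = 2*124/(-160 + (-45 - 1*33)) - 1*34640 = 2*124/(-160 + (-45 - 33)) - 34640 = 2*124/(-160 - 78) - 34640 = 2*124/(-238) - 34640 = 2*124*(-1/238) - 34640 = -124/119 - 34640 = -4122284/119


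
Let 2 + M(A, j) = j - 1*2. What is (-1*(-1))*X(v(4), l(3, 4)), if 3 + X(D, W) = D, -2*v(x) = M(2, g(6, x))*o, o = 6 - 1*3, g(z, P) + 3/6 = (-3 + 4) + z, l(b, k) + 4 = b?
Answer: -27/4 ≈ -6.7500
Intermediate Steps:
l(b, k) = -4 + b
g(z, P) = 1/2 + z (g(z, P) = -1/2 + ((-3 + 4) + z) = -1/2 + (1 + z) = 1/2 + z)
M(A, j) = -4 + j (M(A, j) = -2 + (j - 1*2) = -2 + (j - 2) = -2 + (-2 + j) = -4 + j)
o = 3 (o = 6 - 3 = 3)
v(x) = -15/4 (v(x) = -(-4 + (1/2 + 6))*3/2 = -(-4 + 13/2)*3/2 = -5*3/4 = -1/2*15/2 = -15/4)
X(D, W) = -3 + D
(-1*(-1))*X(v(4), l(3, 4)) = (-1*(-1))*(-3 - 15/4) = 1*(-27/4) = -27/4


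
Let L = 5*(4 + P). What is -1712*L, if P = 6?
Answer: -85600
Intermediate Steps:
L = 50 (L = 5*(4 + 6) = 5*10 = 50)
-1712*L = -1712*50 = -85600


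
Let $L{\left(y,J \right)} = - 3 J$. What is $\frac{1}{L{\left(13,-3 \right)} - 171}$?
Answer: $- \frac{1}{162} \approx -0.0061728$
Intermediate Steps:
$\frac{1}{L{\left(13,-3 \right)} - 171} = \frac{1}{\left(-3\right) \left(-3\right) - 171} = \frac{1}{9 - 171} = \frac{1}{-162} = - \frac{1}{162}$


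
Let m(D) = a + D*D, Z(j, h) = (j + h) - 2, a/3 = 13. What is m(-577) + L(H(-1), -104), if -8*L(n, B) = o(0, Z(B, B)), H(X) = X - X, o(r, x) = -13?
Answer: 2663757/8 ≈ 3.3297e+5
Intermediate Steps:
a = 39 (a = 3*13 = 39)
Z(j, h) = -2 + h + j (Z(j, h) = (h + j) - 2 = -2 + h + j)
m(D) = 39 + D² (m(D) = 39 + D*D = 39 + D²)
H(X) = 0
L(n, B) = 13/8 (L(n, B) = -⅛*(-13) = 13/8)
m(-577) + L(H(-1), -104) = (39 + (-577)²) + 13/8 = (39 + 332929) + 13/8 = 332968 + 13/8 = 2663757/8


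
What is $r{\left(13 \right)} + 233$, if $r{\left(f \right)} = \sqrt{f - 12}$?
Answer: $234$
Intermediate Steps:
$r{\left(f \right)} = \sqrt{-12 + f}$ ($r{\left(f \right)} = \sqrt{f - 12} = \sqrt{-12 + f}$)
$r{\left(13 \right)} + 233 = \sqrt{-12 + 13} + 233 = \sqrt{1} + 233 = 1 + 233 = 234$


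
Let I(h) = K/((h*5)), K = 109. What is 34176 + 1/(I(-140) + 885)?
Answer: 21168307516/619391 ≈ 34176.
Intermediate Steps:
I(h) = 109/(5*h) (I(h) = 109/((h*5)) = 109/((5*h)) = 109*(1/(5*h)) = 109/(5*h))
34176 + 1/(I(-140) + 885) = 34176 + 1/((109/5)/(-140) + 885) = 34176 + 1/((109/5)*(-1/140) + 885) = 34176 + 1/(-109/700 + 885) = 34176 + 1/(619391/700) = 34176 + 700/619391 = 21168307516/619391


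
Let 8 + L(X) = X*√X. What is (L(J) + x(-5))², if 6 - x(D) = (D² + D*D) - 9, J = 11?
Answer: 3180 - 946*√11 ≈ 42.473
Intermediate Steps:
L(X) = -8 + X^(3/2) (L(X) = -8 + X*√X = -8 + X^(3/2))
x(D) = 15 - 2*D² (x(D) = 6 - ((D² + D*D) - 9) = 6 - ((D² + D²) - 9) = 6 - (2*D² - 9) = 6 - (-9 + 2*D²) = 6 + (9 - 2*D²) = 15 - 2*D²)
(L(J) + x(-5))² = ((-8 + 11^(3/2)) + (15 - 2*(-5)²))² = ((-8 + 11*√11) + (15 - 2*25))² = ((-8 + 11*√11) + (15 - 50))² = ((-8 + 11*√11) - 35)² = (-43 + 11*√11)²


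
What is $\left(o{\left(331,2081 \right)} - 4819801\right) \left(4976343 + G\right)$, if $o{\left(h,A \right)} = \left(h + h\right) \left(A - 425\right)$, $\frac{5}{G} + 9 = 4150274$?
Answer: $- \frac{15380514770340879220}{830053} \approx -1.853 \cdot 10^{13}$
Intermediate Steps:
$G = \frac{1}{830053}$ ($G = \frac{5}{-9 + 4150274} = \frac{5}{4150265} = 5 \cdot \frac{1}{4150265} = \frac{1}{830053} \approx 1.2047 \cdot 10^{-6}$)
$o{\left(h,A \right)} = 2 h \left(-425 + A\right)$
$\left(o{\left(331,2081 \right)} - 4819801\right) \left(4976343 + G\right) = \left(2 \cdot 331 \left(-425 + 2081\right) - 4819801\right) \left(4976343 + \frac{1}{830053}\right) = \left(2 \cdot 331 \cdot 1656 - 4819801\right) \frac{4130628436180}{830053} = \left(1096272 - 4819801\right) \frac{4130628436180}{830053} = \left(-3723529\right) \frac{4130628436180}{830053} = - \frac{15380514770340879220}{830053}$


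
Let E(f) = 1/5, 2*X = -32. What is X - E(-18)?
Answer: -81/5 ≈ -16.200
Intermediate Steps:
X = -16 (X = (½)*(-32) = -16)
E(f) = ⅕
X - E(-18) = -16 - 1*⅕ = -16 - ⅕ = -81/5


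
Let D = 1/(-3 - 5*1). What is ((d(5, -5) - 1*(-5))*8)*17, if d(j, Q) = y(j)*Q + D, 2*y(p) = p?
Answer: -1037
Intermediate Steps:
y(p) = p/2
D = -⅛ (D = 1/(-3 - 5) = 1/(-8) = -⅛ ≈ -0.12500)
d(j, Q) = -⅛ + Q*j/2 (d(j, Q) = (j/2)*Q - ⅛ = Q*j/2 - ⅛ = -⅛ + Q*j/2)
((d(5, -5) - 1*(-5))*8)*17 = (((-⅛ + (½)*(-5)*5) - 1*(-5))*8)*17 = (((-⅛ - 25/2) + 5)*8)*17 = ((-101/8 + 5)*8)*17 = -61/8*8*17 = -61*17 = -1037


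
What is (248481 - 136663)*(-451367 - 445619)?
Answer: -100299180548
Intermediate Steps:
(248481 - 136663)*(-451367 - 445619) = 111818*(-896986) = -100299180548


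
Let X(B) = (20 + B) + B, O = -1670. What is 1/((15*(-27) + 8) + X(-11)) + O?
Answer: -666331/399 ≈ -1670.0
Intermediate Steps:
X(B) = 20 + 2*B
1/((15*(-27) + 8) + X(-11)) + O = 1/((15*(-27) + 8) + (20 + 2*(-11))) - 1670 = 1/((-405 + 8) + (20 - 22)) - 1670 = 1/(-397 - 2) - 1670 = 1/(-399) - 1670 = -1/399 - 1670 = -666331/399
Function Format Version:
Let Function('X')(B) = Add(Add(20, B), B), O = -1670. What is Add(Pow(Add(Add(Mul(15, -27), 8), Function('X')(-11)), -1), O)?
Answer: Rational(-666331, 399) ≈ -1670.0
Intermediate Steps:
Function('X')(B) = Add(20, Mul(2, B))
Add(Pow(Add(Add(Mul(15, -27), 8), Function('X')(-11)), -1), O) = Add(Pow(Add(Add(Mul(15, -27), 8), Add(20, Mul(2, -11))), -1), -1670) = Add(Pow(Add(Add(-405, 8), Add(20, -22)), -1), -1670) = Add(Pow(Add(-397, -2), -1), -1670) = Add(Pow(-399, -1), -1670) = Add(Rational(-1, 399), -1670) = Rational(-666331, 399)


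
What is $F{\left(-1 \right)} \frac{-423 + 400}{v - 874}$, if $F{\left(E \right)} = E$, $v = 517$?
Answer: $- \frac{23}{357} \approx -0.064426$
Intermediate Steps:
$F{\left(-1 \right)} \frac{-423 + 400}{v - 874} = - \frac{-423 + 400}{517 - 874} = - \frac{-23}{-357} = - \frac{\left(-23\right) \left(-1\right)}{357} = \left(-1\right) \frac{23}{357} = - \frac{23}{357}$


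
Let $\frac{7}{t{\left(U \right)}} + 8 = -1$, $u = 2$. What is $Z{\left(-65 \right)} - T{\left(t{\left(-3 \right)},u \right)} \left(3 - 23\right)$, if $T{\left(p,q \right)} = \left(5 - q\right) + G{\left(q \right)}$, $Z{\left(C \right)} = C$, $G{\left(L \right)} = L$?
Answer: $35$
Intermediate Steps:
$t{\left(U \right)} = - \frac{7}{9}$ ($t{\left(U \right)} = \frac{7}{-8 - 1} = \frac{7}{-9} = 7 \left(- \frac{1}{9}\right) = - \frac{7}{9}$)
$T{\left(p,q \right)} = 5$ ($T{\left(p,q \right)} = \left(5 - q\right) + q = 5$)
$Z{\left(-65 \right)} - T{\left(t{\left(-3 \right)},u \right)} \left(3 - 23\right) = -65 - 5 \left(3 - 23\right) = -65 - 5 \left(-20\right) = -65 - -100 = -65 + 100 = 35$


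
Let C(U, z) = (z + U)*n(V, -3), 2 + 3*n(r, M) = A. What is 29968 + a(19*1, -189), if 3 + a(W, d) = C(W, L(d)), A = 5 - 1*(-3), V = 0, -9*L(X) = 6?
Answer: 90005/3 ≈ 30002.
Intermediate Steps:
L(X) = -⅔ (L(X) = -⅑*6 = -⅔)
A = 8 (A = 5 + 3 = 8)
n(r, M) = 2 (n(r, M) = -⅔ + (⅓)*8 = -⅔ + 8/3 = 2)
C(U, z) = 2*U + 2*z (C(U, z) = (z + U)*2 = (U + z)*2 = 2*U + 2*z)
a(W, d) = -13/3 + 2*W (a(W, d) = -3 + (2*W + 2*(-⅔)) = -3 + (2*W - 4/3) = -3 + (-4/3 + 2*W) = -13/3 + 2*W)
29968 + a(19*1, -189) = 29968 + (-13/3 + 2*(19*1)) = 29968 + (-13/3 + 2*19) = 29968 + (-13/3 + 38) = 29968 + 101/3 = 90005/3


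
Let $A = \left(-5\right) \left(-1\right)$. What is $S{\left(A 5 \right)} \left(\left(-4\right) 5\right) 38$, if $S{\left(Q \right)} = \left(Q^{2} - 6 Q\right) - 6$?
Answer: $-356440$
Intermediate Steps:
$A = 5$
$S{\left(Q \right)} = -6 + Q^{2} - 6 Q$
$S{\left(A 5 \right)} \left(\left(-4\right) 5\right) 38 = \left(-6 + \left(5 \cdot 5\right)^{2} - 6 \cdot 5 \cdot 5\right) \left(\left(-4\right) 5\right) 38 = \left(-6 + 25^{2} - 150\right) \left(-20\right) 38 = \left(-6 + 625 - 150\right) \left(-20\right) 38 = 469 \left(-20\right) 38 = \left(-9380\right) 38 = -356440$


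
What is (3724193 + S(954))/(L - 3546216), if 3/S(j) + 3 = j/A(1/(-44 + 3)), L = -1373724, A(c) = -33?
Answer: -43573057/57563298 ≈ -0.75696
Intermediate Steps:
S(j) = 3/(-3 - j/33) (S(j) = 3/(-3 + j/(-33)) = 3/(-3 + j*(-1/33)) = 3/(-3 - j/33))
(3724193 + S(954))/(L - 3546216) = (3724193 - 99/(99 + 954))/(-1373724 - 3546216) = (3724193 - 99/1053)/(-4919940) = (3724193 - 99*1/1053)*(-1/4919940) = (3724193 - 11/117)*(-1/4919940) = (435730570/117)*(-1/4919940) = -43573057/57563298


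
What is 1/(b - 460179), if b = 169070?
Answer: -1/291109 ≈ -3.4351e-6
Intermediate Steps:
1/(b - 460179) = 1/(169070 - 460179) = 1/(-291109) = -1/291109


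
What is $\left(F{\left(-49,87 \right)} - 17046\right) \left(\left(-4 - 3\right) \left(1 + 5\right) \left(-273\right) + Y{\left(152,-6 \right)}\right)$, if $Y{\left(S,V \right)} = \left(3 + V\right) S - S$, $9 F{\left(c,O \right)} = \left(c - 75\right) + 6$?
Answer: $- \frac{1667050456}{9} \approx -1.8523 \cdot 10^{8}$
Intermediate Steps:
$F{\left(c,O \right)} = - \frac{23}{3} + \frac{c}{9}$ ($F{\left(c,O \right)} = \frac{\left(c - 75\right) + 6}{9} = \frac{\left(-75 + c\right) + 6}{9} = \frac{-69 + c}{9} = - \frac{23}{3} + \frac{c}{9}$)
$Y{\left(S,V \right)} = - S + S \left(3 + V\right)$ ($Y{\left(S,V \right)} = S \left(3 + V\right) - S = - S + S \left(3 + V\right)$)
$\left(F{\left(-49,87 \right)} - 17046\right) \left(\left(-4 - 3\right) \left(1 + 5\right) \left(-273\right) + Y{\left(152,-6 \right)}\right) = \left(\left(- \frac{23}{3} + \frac{1}{9} \left(-49\right)\right) - 17046\right) \left(\left(-4 - 3\right) \left(1 + 5\right) \left(-273\right) + 152 \left(2 - 6\right)\right) = \left(\left(- \frac{23}{3} - \frac{49}{9}\right) - 17046\right) \left(\left(-7\right) 6 \left(-273\right) + 152 \left(-4\right)\right) = \left(- \frac{118}{9} - 17046\right) \left(\left(-42\right) \left(-273\right) - 608\right) = - \frac{153532 \left(11466 - 608\right)}{9} = \left(- \frac{153532}{9}\right) 10858 = - \frac{1667050456}{9}$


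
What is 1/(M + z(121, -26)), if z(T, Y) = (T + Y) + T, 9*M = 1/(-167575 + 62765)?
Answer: 943290/203750639 ≈ 0.0046296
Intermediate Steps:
M = -1/943290 (M = 1/(9*(-167575 + 62765)) = (⅑)/(-104810) = (⅑)*(-1/104810) = -1/943290 ≈ -1.0601e-6)
z(T, Y) = Y + 2*T
1/(M + z(121, -26)) = 1/(-1/943290 + (-26 + 2*121)) = 1/(-1/943290 + (-26 + 242)) = 1/(-1/943290 + 216) = 1/(203750639/943290) = 943290/203750639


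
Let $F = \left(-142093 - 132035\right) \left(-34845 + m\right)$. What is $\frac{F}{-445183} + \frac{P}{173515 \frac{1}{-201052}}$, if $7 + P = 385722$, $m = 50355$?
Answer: $- \frac{6757131386689948}{15449185649} \approx -4.3738 \cdot 10^{5}$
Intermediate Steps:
$P = 385715$ ($P = -7 + 385722 = 385715$)
$F = -4251725280$ ($F = \left(-142093 - 132035\right) \left(-34845 + 50355\right) = \left(-274128\right) 15510 = -4251725280$)
$\frac{F}{-445183} + \frac{P}{173515 \frac{1}{-201052}} = - \frac{4251725280}{-445183} + \frac{385715}{173515 \frac{1}{-201052}} = \left(-4251725280\right) \left(- \frac{1}{445183}\right) + \frac{385715}{173515 \left(- \frac{1}{201052}\right)} = \frac{4251725280}{445183} + \frac{385715}{- \frac{173515}{201052}} = \frac{4251725280}{445183} + 385715 \left(- \frac{201052}{173515}\right) = \frac{4251725280}{445183} - \frac{15509754436}{34703} = - \frac{6757131386689948}{15449185649}$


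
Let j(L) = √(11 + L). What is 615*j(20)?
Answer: 615*√31 ≈ 3424.2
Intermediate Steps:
615*j(20) = 615*√(11 + 20) = 615*√31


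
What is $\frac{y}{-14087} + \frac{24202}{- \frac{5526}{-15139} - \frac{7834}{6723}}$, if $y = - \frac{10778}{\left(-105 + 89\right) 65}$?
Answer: $- \frac{4511006307107512963}{149155855632680} \approx -30244.0$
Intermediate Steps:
$y = \frac{5389}{520}$ ($y = - \frac{10778}{\left(-16\right) 65} = - \frac{10778}{-1040} = \left(-10778\right) \left(- \frac{1}{1040}\right) = \frac{5389}{520} \approx 10.363$)
$\frac{y}{-14087} + \frac{24202}{- \frac{5526}{-15139} - \frac{7834}{6723}} = \frac{5389}{520 \left(-14087\right)} + \frac{24202}{- \frac{5526}{-15139} - \frac{7834}{6723}} = \frac{5389}{520} \left(- \frac{1}{14087}\right) + \frac{24202}{\left(-5526\right) \left(- \frac{1}{15139}\right) - \frac{7834}{6723}} = - \frac{5389}{7325240} + \frac{24202}{\frac{5526}{15139} - \frac{7834}{6723}} = - \frac{5389}{7325240} + \frac{24202}{- \frac{81447628}{101779497}} = - \frac{5389}{7325240} + 24202 \left(- \frac{101779497}{81447628}\right) = - \frac{5389}{7325240} - \frac{1231633693197}{40723814} = - \frac{4511006307107512963}{149155855632680}$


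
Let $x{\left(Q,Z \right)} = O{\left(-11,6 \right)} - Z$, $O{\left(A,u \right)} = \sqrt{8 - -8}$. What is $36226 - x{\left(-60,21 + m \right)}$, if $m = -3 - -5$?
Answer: $36245$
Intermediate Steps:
$m = 2$ ($m = -3 + 5 = 2$)
$O{\left(A,u \right)} = 4$ ($O{\left(A,u \right)} = \sqrt{8 + \left(10 - 2\right)} = \sqrt{8 + 8} = \sqrt{16} = 4$)
$x{\left(Q,Z \right)} = 4 - Z$
$36226 - x{\left(-60,21 + m \right)} = 36226 - \left(4 - \left(21 + 2\right)\right) = 36226 - \left(4 - 23\right) = 36226 - -19 = 36226 + 19 = 36245$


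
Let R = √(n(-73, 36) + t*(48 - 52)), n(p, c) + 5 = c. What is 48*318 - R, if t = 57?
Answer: 15264 - I*√197 ≈ 15264.0 - 14.036*I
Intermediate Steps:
n(p, c) = -5 + c
R = I*√197 (R = √((-5 + 36) + 57*(48 - 52)) = √(31 + 57*(-4)) = √(31 - 228) = √(-197) = I*√197 ≈ 14.036*I)
48*318 - R = 48*318 - I*√197 = 15264 - I*√197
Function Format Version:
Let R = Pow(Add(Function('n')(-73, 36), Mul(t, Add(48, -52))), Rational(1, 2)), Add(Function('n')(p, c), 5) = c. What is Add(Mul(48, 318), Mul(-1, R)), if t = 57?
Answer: Add(15264, Mul(-1, I, Pow(197, Rational(1, 2)))) ≈ Add(15264., Mul(-14.036, I))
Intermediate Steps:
Function('n')(p, c) = Add(-5, c)
R = Mul(I, Pow(197, Rational(1, 2))) (R = Pow(Add(Add(-5, 36), Mul(57, Add(48, -52))), Rational(1, 2)) = Pow(Add(31, Mul(57, -4)), Rational(1, 2)) = Pow(Add(31, -228), Rational(1, 2)) = Pow(-197, Rational(1, 2)) = Mul(I, Pow(197, Rational(1, 2))) ≈ Mul(14.036, I))
Add(Mul(48, 318), Mul(-1, R)) = Add(Mul(48, 318), Mul(-1, Mul(I, Pow(197, Rational(1, 2))))) = Add(15264, Mul(-1, I, Pow(197, Rational(1, 2))))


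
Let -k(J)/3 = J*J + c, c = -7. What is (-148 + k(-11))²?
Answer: 240100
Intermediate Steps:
k(J) = 21 - 3*J² (k(J) = -3*(J*J - 7) = -3*(J² - 7) = -3*(-7 + J²) = 21 - 3*J²)
(-148 + k(-11))² = (-148 + (21 - 3*(-11)²))² = (-148 + (21 - 3*121))² = (-148 + (21 - 363))² = (-148 - 342)² = (-490)² = 240100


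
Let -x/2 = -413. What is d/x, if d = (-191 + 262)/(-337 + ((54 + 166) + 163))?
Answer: 71/37996 ≈ 0.0018686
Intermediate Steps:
x = 826 (x = -2*(-413) = 826)
d = 71/46 (d = 71/(-337 + (220 + 163)) = 71/(-337 + 383) = 71/46 ≈ 1.5435)
d/x = (71/46)/826 = (71/46)*(1/826) = 71/37996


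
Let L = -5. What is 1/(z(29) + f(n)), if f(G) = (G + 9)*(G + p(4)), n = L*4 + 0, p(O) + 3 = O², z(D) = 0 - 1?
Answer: 1/76 ≈ 0.013158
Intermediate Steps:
z(D) = -1
p(O) = -3 + O²
n = -20 (n = -5*4 + 0 = -20 + 0 = -20)
f(G) = (9 + G)*(13 + G) (f(G) = (G + 9)*(G + (-3 + 4²)) = (9 + G)*(G + (-3 + 16)) = (9 + G)*(G + 13) = (9 + G)*(13 + G))
1/(z(29) + f(n)) = 1/(-1 + (117 + (-20)² + 22*(-20))) = 1/(-1 + (117 + 400 - 440)) = 1/(-1 + 77) = 1/76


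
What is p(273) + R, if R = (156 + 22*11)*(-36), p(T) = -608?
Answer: -14936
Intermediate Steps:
R = -14328 (R = (156 + 242)*(-36) = 398*(-36) = -14328)
p(273) + R = -608 - 14328 = -14936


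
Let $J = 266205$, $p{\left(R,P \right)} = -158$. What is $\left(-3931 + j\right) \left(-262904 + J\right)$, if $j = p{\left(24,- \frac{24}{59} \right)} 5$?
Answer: $-15584021$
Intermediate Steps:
$j = -790$ ($j = \left(-158\right) 5 = -790$)
$\left(-3931 + j\right) \left(-262904 + J\right) = \left(-3931 - 790\right) \left(-262904 + 266205\right) = \left(-4721\right) 3301 = -15584021$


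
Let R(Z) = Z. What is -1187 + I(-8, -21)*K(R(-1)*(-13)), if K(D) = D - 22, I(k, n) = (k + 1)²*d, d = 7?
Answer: -4274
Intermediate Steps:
I(k, n) = 7*(1 + k)² (I(k, n) = (k + 1)²*7 = (1 + k)²*7 = 7*(1 + k)²)
K(D) = -22 + D
-1187 + I(-8, -21)*K(R(-1)*(-13)) = -1187 + (7*(1 - 8)²)*(-22 - 1*(-13)) = -1187 + (7*(-7)²)*(-22 + 13) = -1187 + (7*49)*(-9) = -1187 + 343*(-9) = -1187 - 3087 = -4274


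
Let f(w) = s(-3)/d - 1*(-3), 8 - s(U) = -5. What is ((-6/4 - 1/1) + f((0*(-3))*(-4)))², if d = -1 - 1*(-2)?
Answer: 729/4 ≈ 182.25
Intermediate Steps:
d = 1 (d = -1 + 2 = 1)
s(U) = 13 (s(U) = 8 - 1*(-5) = 8 + 5 = 13)
f(w) = 16 (f(w) = 13/1 - 1*(-3) = 13*1 + 3 = 13 + 3 = 16)
((-6/4 - 1/1) + f((0*(-3))*(-4)))² = ((-6/4 - 1/1) + 16)² = ((-6*¼ - 1*1) + 16)² = ((-3/2 - 1) + 16)² = (-5/2 + 16)² = (27/2)² = 729/4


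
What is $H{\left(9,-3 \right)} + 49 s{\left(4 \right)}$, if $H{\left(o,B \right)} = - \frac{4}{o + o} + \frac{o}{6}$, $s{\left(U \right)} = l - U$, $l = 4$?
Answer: $\frac{23}{18} \approx 1.2778$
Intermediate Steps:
$s{\left(U \right)} = 4 - U$
$H{\left(o,B \right)} = - \frac{2}{o} + \frac{o}{6}$ ($H{\left(o,B \right)} = - \frac{4}{2 o} + o \frac{1}{6} = - 4 \frac{1}{2 o} + \frac{o}{6} = - \frac{2}{o} + \frac{o}{6}$)
$H{\left(9,-3 \right)} + 49 s{\left(4 \right)} = \left(- \frac{2}{9} + \frac{1}{6} \cdot 9\right) + 49 \left(4 - 4\right) = \left(\left(-2\right) \frac{1}{9} + \frac{3}{2}\right) + 49 \left(4 - 4\right) = \left(- \frac{2}{9} + \frac{3}{2}\right) + 49 \cdot 0 = \frac{23}{18} + 0 = \frac{23}{18}$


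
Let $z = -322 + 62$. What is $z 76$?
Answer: $-19760$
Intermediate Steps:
$z = -260$
$z 76 = \left(-260\right) 76 = -19760$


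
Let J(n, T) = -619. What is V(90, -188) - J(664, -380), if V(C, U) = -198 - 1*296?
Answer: 125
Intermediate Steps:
V(C, U) = -494 (V(C, U) = -198 - 296 = -494)
V(90, -188) - J(664, -380) = -494 - 1*(-619) = -494 + 619 = 125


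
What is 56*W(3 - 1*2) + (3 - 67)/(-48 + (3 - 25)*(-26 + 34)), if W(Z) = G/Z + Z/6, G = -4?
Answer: -4502/21 ≈ -214.38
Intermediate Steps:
W(Z) = -4/Z + Z/6
56*W(3 - 1*2) + (3 - 67)/(-48 + (3 - 25)*(-26 + 34)) = 56*(-4/(3 - 1*2) + (3 - 1*2)/6) + (3 - 67)/(-48 + (3 - 25)*(-26 + 34)) = 56*(-4/(3 - 2) + (3 - 2)/6) - 64/(-48 - 22*8) = 56*(-4/1 + (⅙)*1) - 64/(-48 - 176) = 56*(-4*1 + ⅙) - 64/(-224) = 56*(-4 + ⅙) - 64*(-1/224) = 56*(-23/6) + 2/7 = -644/3 + 2/7 = -4502/21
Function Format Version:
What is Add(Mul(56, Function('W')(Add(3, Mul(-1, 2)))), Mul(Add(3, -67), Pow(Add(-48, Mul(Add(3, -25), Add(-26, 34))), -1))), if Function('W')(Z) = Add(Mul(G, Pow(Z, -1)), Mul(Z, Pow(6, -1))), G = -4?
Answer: Rational(-4502, 21) ≈ -214.38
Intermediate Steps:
Function('W')(Z) = Add(Mul(-4, Pow(Z, -1)), Mul(Rational(1, 6), Z)) (Function('W')(Z) = Add(Mul(-4, Pow(Z, -1)), Mul(Z, Pow(6, -1))) = Add(Mul(-4, Pow(Z, -1)), Mul(Z, Rational(1, 6))) = Add(Mul(-4, Pow(Z, -1)), Mul(Rational(1, 6), Z)))
Add(Mul(56, Function('W')(Add(3, Mul(-1, 2)))), Mul(Add(3, -67), Pow(Add(-48, Mul(Add(3, -25), Add(-26, 34))), -1))) = Add(Mul(56, Add(Mul(-4, Pow(Add(3, Mul(-1, 2)), -1)), Mul(Rational(1, 6), Add(3, Mul(-1, 2))))), Mul(Add(3, -67), Pow(Add(-48, Mul(Add(3, -25), Add(-26, 34))), -1))) = Add(Mul(56, Add(Mul(-4, Pow(Add(3, -2), -1)), Mul(Rational(1, 6), Add(3, -2)))), Mul(-64, Pow(Add(-48, Mul(-22, 8)), -1))) = Add(Mul(56, Add(Mul(-4, Pow(1, -1)), Mul(Rational(1, 6), 1))), Mul(-64, Pow(Add(-48, -176), -1))) = Add(Mul(56, Add(Mul(-4, 1), Rational(1, 6))), Mul(-64, Pow(-224, -1))) = Add(Mul(56, Add(-4, Rational(1, 6))), Mul(-64, Rational(-1, 224))) = Add(Mul(56, Rational(-23, 6)), Rational(2, 7)) = Add(Rational(-644, 3), Rational(2, 7)) = Rational(-4502, 21)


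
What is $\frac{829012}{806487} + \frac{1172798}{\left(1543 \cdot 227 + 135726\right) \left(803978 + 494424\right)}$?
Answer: $\frac{261556450216949957}{254449266668912469} \approx 1.0279$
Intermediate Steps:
$\frac{829012}{806487} + \frac{1172798}{\left(1543 \cdot 227 + 135726\right) \left(803978 + 494424\right)} = 829012 \cdot \frac{1}{806487} + \frac{1172798}{\left(350261 + 135726\right) 1298402} = \frac{829012}{806487} + \frac{1172798}{485987 \cdot 1298402} = \frac{829012}{806487} + \frac{1172798}{631006492774} = \frac{829012}{806487} + 1172798 \cdot \frac{1}{631006492774} = \frac{829012}{806487} + \frac{586399}{315503246387} = \frac{261556450216949957}{254449266668912469}$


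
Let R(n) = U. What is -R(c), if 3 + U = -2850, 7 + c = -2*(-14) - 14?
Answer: 2853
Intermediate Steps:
c = 7 (c = -7 + (-2*(-14) - 14) = -7 + (28 - 14) = -7 + 14 = 7)
U = -2853 (U = -3 - 2850 = -2853)
R(n) = -2853
-R(c) = -1*(-2853) = 2853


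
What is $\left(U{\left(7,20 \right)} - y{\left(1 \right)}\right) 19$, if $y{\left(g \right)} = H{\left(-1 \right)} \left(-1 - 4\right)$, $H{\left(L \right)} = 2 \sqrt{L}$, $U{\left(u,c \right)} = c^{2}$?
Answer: $7600 + 190 i \approx 7600.0 + 190.0 i$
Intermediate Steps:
$y{\left(g \right)} = - 10 i$ ($y{\left(g \right)} = 2 \sqrt{-1} \left(-1 - 4\right) = 2 i \left(-5\right) = - 10 i$)
$\left(U{\left(7,20 \right)} - y{\left(1 \right)}\right) 19 = \left(20^{2} - - 10 i\right) 19 = \left(400 + 10 i\right) 19 = 7600 + 190 i$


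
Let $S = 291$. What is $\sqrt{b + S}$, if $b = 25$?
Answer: $2 \sqrt{79} \approx 17.776$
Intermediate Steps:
$\sqrt{b + S} = \sqrt{25 + 291} = \sqrt{316} = 2 \sqrt{79}$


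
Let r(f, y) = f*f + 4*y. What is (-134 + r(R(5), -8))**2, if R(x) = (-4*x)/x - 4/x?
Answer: 12773476/625 ≈ 20438.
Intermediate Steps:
R(x) = -4 - 4/x
r(f, y) = f**2 + 4*y
(-134 + r(R(5), -8))**2 = (-134 + ((-4 - 4/5)**2 + 4*(-8)))**2 = (-134 + ((-4 - 4*1/5)**2 - 32))**2 = (-134 + ((-4 - 4/5)**2 - 32))**2 = (-134 + ((-24/5)**2 - 32))**2 = (-134 + (576/25 - 32))**2 = (-134 - 224/25)**2 = (-3574/25)**2 = 12773476/625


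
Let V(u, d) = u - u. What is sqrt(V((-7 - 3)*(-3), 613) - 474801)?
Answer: I*sqrt(474801) ≈ 689.06*I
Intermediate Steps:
V(u, d) = 0
sqrt(V((-7 - 3)*(-3), 613) - 474801) = sqrt(0 - 474801) = sqrt(-474801) = I*sqrt(474801)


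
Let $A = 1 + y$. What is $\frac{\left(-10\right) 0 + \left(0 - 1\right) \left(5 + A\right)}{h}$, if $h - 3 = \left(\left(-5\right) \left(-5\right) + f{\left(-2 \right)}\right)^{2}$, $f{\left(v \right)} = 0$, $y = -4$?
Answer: $- \frac{1}{314} \approx -0.0031847$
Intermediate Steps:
$A = -3$ ($A = 1 - 4 = -3$)
$h = 628$ ($h = 3 + \left(\left(-5\right) \left(-5\right) + 0\right)^{2} = 3 + \left(25 + 0\right)^{2} = 3 + 25^{2} = 3 + 625 = 628$)
$\frac{\left(-10\right) 0 + \left(0 - 1\right) \left(5 + A\right)}{h} = \frac{\left(-10\right) 0 + \left(0 - 1\right) \left(5 - 3\right)}{628} = \left(0 - 2\right) \frac{1}{628} = \left(-2\right) \frac{1}{628} = - \frac{1}{314}$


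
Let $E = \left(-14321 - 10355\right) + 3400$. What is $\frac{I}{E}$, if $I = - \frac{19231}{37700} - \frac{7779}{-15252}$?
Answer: $\frac{149}{42478154550} \approx 3.5077 \cdot 10^{-9}$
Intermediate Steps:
$I = - \frac{894}{11979175}$ ($I = \left(-19231\right) \frac{1}{37700} - - \frac{2593}{5084} = - \frac{19231}{37700} + \frac{2593}{5084} = - \frac{894}{11979175} \approx -7.463 \cdot 10^{-5}$)
$E = -21276$ ($E = -24676 + 3400 = -21276$)
$\frac{I}{E} = - \frac{894}{11979175 \left(-21276\right)} = \left(- \frac{894}{11979175}\right) \left(- \frac{1}{21276}\right) = \frac{149}{42478154550}$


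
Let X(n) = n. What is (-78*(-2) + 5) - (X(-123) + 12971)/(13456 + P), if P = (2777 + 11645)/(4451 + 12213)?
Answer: 17944689547/112122603 ≈ 160.05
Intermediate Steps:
P = 7211/8332 (P = 14422/16664 = 14422*(1/16664) = 7211/8332 ≈ 0.86546)
(-78*(-2) + 5) - (X(-123) + 12971)/(13456 + P) = (-78*(-2) + 5) - (-123 + 12971)/(13456 + 7211/8332) = (156 + 5) - 12848/112122603/8332 = 161 - 12848*8332/112122603 = 161 - 1*107049536/112122603 = 161 - 107049536/112122603 = 17944689547/112122603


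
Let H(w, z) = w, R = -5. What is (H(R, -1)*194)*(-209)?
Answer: 202730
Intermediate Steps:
(H(R, -1)*194)*(-209) = -5*194*(-209) = -970*(-209) = 202730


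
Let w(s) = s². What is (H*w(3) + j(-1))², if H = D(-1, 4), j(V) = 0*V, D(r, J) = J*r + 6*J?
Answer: 32400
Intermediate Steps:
D(r, J) = 6*J + J*r
j(V) = 0
H = 20 (H = 4*(6 - 1) = 4*5 = 20)
(H*w(3) + j(-1))² = (20*3² + 0)² = (20*9 + 0)² = (180 + 0)² = 180² = 32400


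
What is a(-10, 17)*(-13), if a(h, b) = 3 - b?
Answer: 182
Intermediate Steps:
a(-10, 17)*(-13) = (3 - 1*17)*(-13) = (3 - 17)*(-13) = -14*(-13) = 182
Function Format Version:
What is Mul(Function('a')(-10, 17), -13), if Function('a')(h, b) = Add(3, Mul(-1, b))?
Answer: 182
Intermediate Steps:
Mul(Function('a')(-10, 17), -13) = Mul(Add(3, Mul(-1, 17)), -13) = Mul(Add(3, -17), -13) = Mul(-14, -13) = 182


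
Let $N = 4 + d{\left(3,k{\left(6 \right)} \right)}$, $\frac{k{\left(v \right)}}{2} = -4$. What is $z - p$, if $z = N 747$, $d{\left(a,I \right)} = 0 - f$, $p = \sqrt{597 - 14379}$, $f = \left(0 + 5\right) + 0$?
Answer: $-747 - i \sqrt{13782} \approx -747.0 - 117.4 i$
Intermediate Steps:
$k{\left(v \right)} = -8$ ($k{\left(v \right)} = 2 \left(-4\right) = -8$)
$f = 5$ ($f = 5 + 0 = 5$)
$p = i \sqrt{13782}$ ($p = \sqrt{-13782} = i \sqrt{13782} \approx 117.4 i$)
$d{\left(a,I \right)} = -5$ ($d{\left(a,I \right)} = 0 - 5 = -5$)
$N = -1$ ($N = 4 - 5 = -1$)
$z = -747$ ($z = \left(-1\right) 747 = -747$)
$z - p = -747 - i \sqrt{13782}$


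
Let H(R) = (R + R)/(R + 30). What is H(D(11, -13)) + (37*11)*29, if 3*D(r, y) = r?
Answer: 1192125/101 ≈ 11803.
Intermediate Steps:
D(r, y) = r/3
H(R) = 2*R/(30 + R) (H(R) = (2*R)/(30 + R) = 2*R/(30 + R))
H(D(11, -13)) + (37*11)*29 = 2*((⅓)*11)/(30 + (⅓)*11) + (37*11)*29 = 2*(11/3)/(30 + 11/3) + 407*29 = 2*(11/3)/(101/3) + 11803 = 2*(11/3)*(3/101) + 11803 = 22/101 + 11803 = 1192125/101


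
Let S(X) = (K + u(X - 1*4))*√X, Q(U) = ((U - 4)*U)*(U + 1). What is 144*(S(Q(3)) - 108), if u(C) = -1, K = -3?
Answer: -15552 - 1152*I*√3 ≈ -15552.0 - 1995.3*I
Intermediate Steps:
Q(U) = U*(1 + U)*(-4 + U) (Q(U) = ((-4 + U)*U)*(1 + U) = (U*(-4 + U))*(1 + U) = U*(1 + U)*(-4 + U))
S(X) = -4*√X (S(X) = (-3 - 1)*√X = -4*√X)
144*(S(Q(3)) - 108) = 144*(-4*√3*√(-4 + 3² - 3*3) - 108) = 144*(-4*√3*√(-4 + 9 - 9) - 108) = 144*(-4*2*I*√3 - 108) = 144*(-8*I*√3 - 108) = 144*(-108 - 8*I*√3) = -15552 - 1152*I*√3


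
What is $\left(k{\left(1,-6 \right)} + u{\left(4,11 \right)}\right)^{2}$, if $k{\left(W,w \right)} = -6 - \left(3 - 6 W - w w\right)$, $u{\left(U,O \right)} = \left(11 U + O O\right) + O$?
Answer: $43681$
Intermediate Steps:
$u{\left(U,O \right)} = O + O^{2} + 11 U$ ($u{\left(U,O \right)} = \left(11 U + O^{2}\right) + O = \left(O^{2} + 11 U\right) + O = O + O^{2} + 11 U$)
$k{\left(W,w \right)} = -9 + w^{2} + 6 W$ ($k{\left(W,w \right)} = -6 - \left(3 - w^{2} - 6 W\right) = -6 + \left(-3 + w^{2} + 6 W\right) = -9 + w^{2} + 6 W$)
$\left(k{\left(1,-6 \right)} + u{\left(4,11 \right)}\right)^{2} = \left(\left(-9 + \left(-6\right)^{2} + 6 \cdot 1\right) + \left(11 + 11^{2} + 11 \cdot 4\right)\right)^{2} = \left(\left(-9 + 36 + 6\right) + \left(11 + 121 + 44\right)\right)^{2} = \left(33 + 176\right)^{2} = 209^{2} = 43681$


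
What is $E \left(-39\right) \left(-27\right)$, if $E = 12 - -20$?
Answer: $33696$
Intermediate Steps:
$E = 32$ ($E = 12 + 20 = 32$)
$E \left(-39\right) \left(-27\right) = 32 \left(-39\right) \left(-27\right) = \left(-1248\right) \left(-27\right) = 33696$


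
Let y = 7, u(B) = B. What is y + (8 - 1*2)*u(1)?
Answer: 13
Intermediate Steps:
y + (8 - 1*2)*u(1) = 7 + (8 - 1*2)*1 = 7 + (8 - 2)*1 = 7 + 6*1 = 7 + 6 = 13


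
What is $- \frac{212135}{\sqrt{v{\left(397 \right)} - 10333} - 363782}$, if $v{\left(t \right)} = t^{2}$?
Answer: $\frac{2030813015}{3482557796} + \frac{33495 \sqrt{4091}}{3482557796} \approx 0.58375$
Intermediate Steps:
$- \frac{212135}{\sqrt{v{\left(397 \right)} - 10333} - 363782} = - \frac{212135}{\sqrt{397^{2} - 10333} - 363782} = - \frac{212135}{\sqrt{157609 - 10333} - 363782} = - \frac{212135}{\sqrt{147276} - 363782} = - \frac{212135}{6 \sqrt{4091} - 363782} = - \frac{212135}{-363782 + 6 \sqrt{4091}}$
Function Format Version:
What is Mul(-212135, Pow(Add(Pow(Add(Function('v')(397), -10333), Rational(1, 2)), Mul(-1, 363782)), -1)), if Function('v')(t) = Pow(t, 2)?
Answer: Add(Rational(2030813015, 3482557796), Mul(Rational(33495, 3482557796), Pow(4091, Rational(1, 2)))) ≈ 0.58375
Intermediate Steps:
Mul(-212135, Pow(Add(Pow(Add(Function('v')(397), -10333), Rational(1, 2)), Mul(-1, 363782)), -1)) = Mul(-212135, Pow(Add(Pow(Add(Pow(397, 2), -10333), Rational(1, 2)), Mul(-1, 363782)), -1)) = Mul(-212135, Pow(Add(Pow(Add(157609, -10333), Rational(1, 2)), -363782), -1)) = Mul(-212135, Pow(Add(Pow(147276, Rational(1, 2)), -363782), -1)) = Mul(-212135, Pow(Add(Mul(6, Pow(4091, Rational(1, 2))), -363782), -1)) = Mul(-212135, Pow(Add(-363782, Mul(6, Pow(4091, Rational(1, 2)))), -1))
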